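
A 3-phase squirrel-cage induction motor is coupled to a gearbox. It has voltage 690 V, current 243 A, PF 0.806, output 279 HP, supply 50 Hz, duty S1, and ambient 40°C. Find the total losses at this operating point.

25.9 kW

P_in = √3·V·I·cosφ = 1.732×690×243×0.806 = 234066 W
P_out = 279×746 = 208134 W
Losses = P_in − P_out = 234066 − 208134 = 25932 W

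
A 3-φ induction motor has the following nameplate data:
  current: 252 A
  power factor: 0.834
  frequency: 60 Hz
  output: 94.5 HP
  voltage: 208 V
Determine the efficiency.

P_out = 94.5 × 746 = 70497 W
P_in = √3·V_L·I_L·cosφ = 1.732 × 208 × 252 × 0.834 = 75714 W
η = P_out / P_in = 70497 / 75714 = 0.931 = 93.1%

93.1 %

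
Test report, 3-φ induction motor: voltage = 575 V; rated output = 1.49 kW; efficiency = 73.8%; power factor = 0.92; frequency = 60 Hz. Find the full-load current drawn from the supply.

2.2 A

P_out = 1.49 kW = 1490 W
P_in = P_out / η = 1490 / 0.738 = 2019 W
I_L = P_in / (√3·V_L·cosφ) = 2019 / (1.732 × 575 × 0.92) = 2.2 A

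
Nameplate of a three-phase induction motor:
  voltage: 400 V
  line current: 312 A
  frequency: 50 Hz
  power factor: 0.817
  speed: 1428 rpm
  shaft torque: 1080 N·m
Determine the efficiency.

91.4 %

ω = 2π × 1428/60 = 149.5 rad/s; P_out = τω = 1080 × 149.5 = 161460 W
P_in = √3·V_L·I_L·cosφ = 1.732 × 400 × 312 × 0.817 = 176597 W
η = P_out / P_in = 161460 / 176597 = 0.914 = 91.4%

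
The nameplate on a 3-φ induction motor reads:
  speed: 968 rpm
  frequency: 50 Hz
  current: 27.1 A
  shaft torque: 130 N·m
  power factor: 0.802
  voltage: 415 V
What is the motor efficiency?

84.4 %

ω = 2π × 968/60 = 101.4 rad/s; P_out = τω = 130 × 101.4 = 13182 W
P_in = √3·V_L·I_L·cosφ = 1.732 × 415 × 27.1 × 0.802 = 15622 W
η = P_out / P_in = 13182 / 15622 = 0.844 = 84.4%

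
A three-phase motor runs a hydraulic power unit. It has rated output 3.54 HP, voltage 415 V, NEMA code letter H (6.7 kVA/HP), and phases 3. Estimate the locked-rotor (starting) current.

33 A

S_LR = 6.7 × 3.54 = 23.718 kVA
I_LR = S_LR/(√3·V_L) = 23718/(1.732×415) = 33 A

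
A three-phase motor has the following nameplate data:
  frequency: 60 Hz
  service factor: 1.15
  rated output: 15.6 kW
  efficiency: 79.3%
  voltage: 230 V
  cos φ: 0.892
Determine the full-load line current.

P_out = 15.6 kW = 15600 W
P_in = P_out / η = 15600 / 0.793 = 19672 W
I_L = P_in / (√3·V_L·cosφ) = 19672 / (1.732 × 230 × 0.892) = 55.4 A

55.4 A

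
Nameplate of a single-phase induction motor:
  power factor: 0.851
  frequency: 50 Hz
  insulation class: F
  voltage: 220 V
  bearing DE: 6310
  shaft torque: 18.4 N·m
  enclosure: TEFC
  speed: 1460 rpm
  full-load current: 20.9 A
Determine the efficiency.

71.9 %

ω = 2π × 1460/60 = 152.9 rad/s; P_out = τω = 18.4 × 152.9 = 2813 W
P_in = V·I·cosφ = 220 × 20.9 × 0.851 = 3913 W
η = P_out / P_in = 2813 / 3913 = 0.719 = 71.9%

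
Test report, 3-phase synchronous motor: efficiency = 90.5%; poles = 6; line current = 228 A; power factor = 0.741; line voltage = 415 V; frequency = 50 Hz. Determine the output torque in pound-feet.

P_in = √3·V·I·cosφ = 1.732 × 415 × 228 × 0.741 = 121436 W
P_out = η·P_in = 0.905 × 121436 = 109900 W
n = n_s = 120×50/6 = 1000 rpm (synchronous)
ω = 2π×1000/60 = 104.7 rad/s
τ = P_out/ω = 109900/104.7 = 1050 N·m
In lb·ft: 1050/1.356 = 774 lb·ft

774 lb·ft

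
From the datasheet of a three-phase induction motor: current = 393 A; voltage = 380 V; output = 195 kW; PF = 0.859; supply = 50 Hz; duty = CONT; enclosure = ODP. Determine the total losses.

P_in = √3·V·I·cosφ = 1.732×380×393×0.859 = 222186 W
P_out = 195000 W
Losses = P_in − P_out = 222186 − 195000 = 27186 W

27200 W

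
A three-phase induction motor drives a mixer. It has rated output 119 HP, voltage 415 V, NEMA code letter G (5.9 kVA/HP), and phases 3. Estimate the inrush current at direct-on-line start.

S_LR = 5.9 × 119 = 702.1 kVA
I_LR = S_LR/(√3·V_L) = 702100/(1.732×415) = 977 A

977 A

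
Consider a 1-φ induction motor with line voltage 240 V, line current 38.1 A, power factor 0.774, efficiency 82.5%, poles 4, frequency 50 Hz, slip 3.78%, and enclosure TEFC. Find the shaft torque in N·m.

38.6 N·m

P_in = V·I·cosφ = 240 × 38.1 × 0.774 = 7077 W
P_out = η·P_in = 0.825 × 7077 = 5839 W
n_s = 120×50/4 = 1500 rpm; n = 1500×(1−0.0378) = 1443 rpm
ω = 2π×1443/60 = 151.1 rad/s
τ = P_out/ω = 5839/151.1 = 38.6 N·m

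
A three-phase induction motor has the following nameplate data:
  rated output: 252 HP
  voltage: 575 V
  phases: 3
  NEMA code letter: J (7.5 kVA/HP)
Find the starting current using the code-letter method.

1900 A

S_LR = 7.5 × 252 = 1890 kVA
I_LR = S_LR/(√3·V_L) = 1890000/(1.732×575) = 1900 A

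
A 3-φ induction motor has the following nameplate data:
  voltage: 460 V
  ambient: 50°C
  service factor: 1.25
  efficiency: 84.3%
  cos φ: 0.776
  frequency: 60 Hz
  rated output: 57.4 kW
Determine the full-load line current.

110 A

P_out = 57.4 kW = 57400 W
P_in = P_out / η = 57400 / 0.843 = 68090 W
I_L = P_in / (√3·V_L·cosφ) = 68090 / (1.732 × 460 × 0.776) = 110 A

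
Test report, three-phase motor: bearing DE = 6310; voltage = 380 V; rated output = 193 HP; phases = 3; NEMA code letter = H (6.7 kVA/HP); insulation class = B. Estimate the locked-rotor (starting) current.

S_LR = 6.7 × 193 = 1293.1 kVA
I_LR = S_LR/(√3·V_L) = 1293100/(1.732×380) = 1960 A

1960 A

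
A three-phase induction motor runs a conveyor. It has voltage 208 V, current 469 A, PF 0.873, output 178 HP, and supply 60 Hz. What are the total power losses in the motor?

14700 W

P_in = √3·V·I·cosφ = 1.732×208×469×0.873 = 147502 W
P_out = 178×746 = 132788 W
Losses = P_in − P_out = 147502 − 132788 = 14714 W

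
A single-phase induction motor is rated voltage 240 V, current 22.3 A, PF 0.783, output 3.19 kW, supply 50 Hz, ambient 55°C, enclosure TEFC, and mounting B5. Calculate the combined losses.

1 kW

P_in = V·I·cosφ = 240×22.3×0.783 = 4191 W
P_out = 3190 W
Losses = P_in − P_out = 4191 − 3190 = 1001 W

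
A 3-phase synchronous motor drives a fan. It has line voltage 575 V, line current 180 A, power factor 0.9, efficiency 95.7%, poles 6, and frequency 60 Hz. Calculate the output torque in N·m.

P_in = √3·V·I·cosφ = 1.732 × 575 × 180 × 0.9 = 161336 W
P_out = η·P_in = 0.957 × 161336 = 154399 W
n = n_s = 120×60/6 = 1200 rpm (synchronous)
ω = 2π×1200/60 = 125.7 rad/s
τ = P_out/ω = 154399/125.7 = 1230 N·m

1230 N·m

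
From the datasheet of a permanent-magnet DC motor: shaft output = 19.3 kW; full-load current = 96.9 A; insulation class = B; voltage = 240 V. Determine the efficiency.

83.0 %

P_out = 19.3 kW = 19300 W
P_in = V·I = 240 × 96.9 = 23256 W
η = P_out / P_in = 19300 / 23256 = 0.830 = 83.0%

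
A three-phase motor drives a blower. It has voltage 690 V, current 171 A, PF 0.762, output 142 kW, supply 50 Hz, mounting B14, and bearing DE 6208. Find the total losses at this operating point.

P_in = √3·V·I·cosφ = 1.732×690×171×0.762 = 155721 W
P_out = 142000 W
Losses = P_in − P_out = 155721 − 142000 = 13721 W

13700 W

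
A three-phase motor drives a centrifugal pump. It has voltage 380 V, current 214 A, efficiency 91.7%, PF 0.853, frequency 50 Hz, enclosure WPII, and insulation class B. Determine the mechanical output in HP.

P_in = √3·V·I·cosφ = 1.732 × 380 × 214 × 0.853 = 120142 W
P_out = η·P_in = 0.917 × 120142 = 110170 W
= 110170/746 = 148 HP

148 HP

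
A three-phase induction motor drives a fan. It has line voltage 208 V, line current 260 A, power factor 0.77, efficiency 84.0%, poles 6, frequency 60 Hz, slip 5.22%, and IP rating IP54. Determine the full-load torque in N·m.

P_in = √3·V·I·cosφ = 1.732 × 208 × 260 × 0.77 = 72123 W
P_out = η·P_in = 0.84 × 72123 = 60583 W
n_s = 120×60/6 = 1200 rpm; n = 1200×(1−0.0522) = 1137 rpm
ω = 2π×1137/60 = 119.1 rad/s
τ = P_out/ω = 60583/119.1 = 509 N·m

509 N·m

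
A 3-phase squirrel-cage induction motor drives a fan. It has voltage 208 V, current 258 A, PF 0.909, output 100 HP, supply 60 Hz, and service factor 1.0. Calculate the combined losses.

9.89 kW

P_in = √3·V·I·cosφ = 1.732×208×258×0.909 = 84488 W
P_out = 100×746 = 74600 W
Losses = P_in − P_out = 84488 − 74600 = 9888 W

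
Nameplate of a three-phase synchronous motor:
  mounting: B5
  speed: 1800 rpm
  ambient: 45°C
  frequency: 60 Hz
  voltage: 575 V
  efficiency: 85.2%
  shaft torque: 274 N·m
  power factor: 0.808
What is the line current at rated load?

ω = 2π×1800/60 = 188.5 rad/s; P_out = τω = 274 × 188.5 = 51649 W
P_in = P_out / η = 51649 / 0.852 = 60621 W
I_L = P_in / (√3·V_L·cosφ) = 60621 / (1.732 × 575 × 0.808) = 75.3 A

75.3 A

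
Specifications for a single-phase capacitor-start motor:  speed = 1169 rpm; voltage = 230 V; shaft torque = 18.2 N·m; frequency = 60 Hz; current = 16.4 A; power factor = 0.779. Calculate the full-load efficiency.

ω = 2π × 1169/60 = 122.4 rad/s; P_out = τω = 18.2 × 122.4 = 2228 W
P_in = V·I·cosφ = 230 × 16.4 × 0.779 = 2938 W
η = P_out / P_in = 2228 / 2938 = 0.758 = 75.8%

75.8 %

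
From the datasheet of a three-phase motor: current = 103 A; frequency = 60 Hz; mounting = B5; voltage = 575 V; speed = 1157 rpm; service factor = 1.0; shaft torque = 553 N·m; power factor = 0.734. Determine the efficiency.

89.0 %

ω = 2π × 1157/60 = 121.2 rad/s; P_out = τω = 553 × 121.2 = 67024 W
P_in = √3·V_L·I_L·cosφ = 1.732 × 575 × 103 × 0.734 = 75292 W
η = P_out / P_in = 67024 / 75292 = 0.890 = 89.0%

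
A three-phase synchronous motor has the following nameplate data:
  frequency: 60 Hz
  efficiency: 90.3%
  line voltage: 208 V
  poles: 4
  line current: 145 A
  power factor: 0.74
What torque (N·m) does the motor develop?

P_in = √3·V·I·cosφ = 1.732 × 208 × 145 × 0.74 = 38655 W
P_out = η·P_in = 0.903 × 38655 = 34905 W
n = n_s = 120×60/4 = 1800 rpm (synchronous)
ω = 2π×1800/60 = 188.5 rad/s
τ = P_out/ω = 34905/188.5 = 185 N·m

185 N·m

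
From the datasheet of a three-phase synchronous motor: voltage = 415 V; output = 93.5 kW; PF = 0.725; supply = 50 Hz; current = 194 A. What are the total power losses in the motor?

P_in = √3·V·I·cosφ = 1.732×415×194×0.725 = 101096 W
P_out = 93500 W
Losses = P_in − P_out = 101096 − 93500 = 7596 W

7600 W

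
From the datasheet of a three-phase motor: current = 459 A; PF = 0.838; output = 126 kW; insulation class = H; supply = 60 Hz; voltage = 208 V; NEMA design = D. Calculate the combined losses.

P_in = √3·V·I·cosφ = 1.732×208×459×0.838 = 138570 W
P_out = 126000 W
Losses = P_in − P_out = 138570 − 126000 = 12570 W

12600 W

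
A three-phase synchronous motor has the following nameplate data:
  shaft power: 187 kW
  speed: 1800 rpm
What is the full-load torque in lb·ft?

ω = 2π × 1800/60 = 188.5 rad/s
τ = P/ω = 187000/188.5 = 992 N·m
In lb·ft: 992/1.356 = 732 lb·ft

732 lb·ft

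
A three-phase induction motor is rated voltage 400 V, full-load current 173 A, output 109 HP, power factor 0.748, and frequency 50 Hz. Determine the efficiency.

90.7 %

P_out = 109 × 746 = 81314 W
P_in = √3·V_L·I_L·cosφ = 1.732 × 400 × 173 × 0.748 = 89651 W
η = P_out / P_in = 81314 / 89651 = 0.907 = 90.7%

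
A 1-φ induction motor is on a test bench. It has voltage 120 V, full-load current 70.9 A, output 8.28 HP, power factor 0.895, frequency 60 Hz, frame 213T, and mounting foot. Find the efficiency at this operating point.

81.1 %

P_out = 8.28 × 746 = 6177 W
P_in = V·I·cosφ = 120 × 70.9 × 0.895 = 7615 W
η = P_out / P_in = 6177 / 7615 = 0.811 = 81.1%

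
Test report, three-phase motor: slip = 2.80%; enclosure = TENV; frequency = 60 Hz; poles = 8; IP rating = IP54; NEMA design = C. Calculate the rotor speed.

n_s = 120f/p = 120×60/8 = 900 rpm
n = n_s(1 − s) = 900 × (1 − 0.028) = 875 rpm

875 rpm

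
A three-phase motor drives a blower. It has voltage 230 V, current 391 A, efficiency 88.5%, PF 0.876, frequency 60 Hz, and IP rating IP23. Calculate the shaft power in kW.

P_in = √3·V·I·cosφ = 1.732 × 230 × 391 × 0.876 = 136445 W
P_out = η·P_in = 0.885 × 136445 = 120754 W

121 kW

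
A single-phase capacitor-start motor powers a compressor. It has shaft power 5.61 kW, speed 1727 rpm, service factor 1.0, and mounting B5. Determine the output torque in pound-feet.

ω = 2π × 1727/60 = 180.9 rad/s
τ = P/ω = 5610/180.9 = 31.01 N·m
In lb·ft: 31.01/1.356 = 22.9 lb·ft

22.9 lb·ft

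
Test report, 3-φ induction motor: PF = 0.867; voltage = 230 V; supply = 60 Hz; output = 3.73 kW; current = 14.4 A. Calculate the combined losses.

1.24 kW

P_in = √3·V·I·cosφ = 1.732×230×14.4×0.867 = 4973 W
P_out = 3730 W
Losses = P_in − P_out = 4973 − 3730 = 1243 W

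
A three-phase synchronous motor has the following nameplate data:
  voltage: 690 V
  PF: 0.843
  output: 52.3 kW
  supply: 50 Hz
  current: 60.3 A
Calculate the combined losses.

P_in = √3·V·I·cosφ = 1.732×690×60.3×0.843 = 60749 W
P_out = 52300 W
Losses = P_in − P_out = 60749 − 52300 = 8449 W

8450 W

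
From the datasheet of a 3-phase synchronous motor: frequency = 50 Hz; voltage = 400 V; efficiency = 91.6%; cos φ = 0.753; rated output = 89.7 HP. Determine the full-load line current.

P_out = 89.7 × 746 = 66916 W
P_in = P_out / η = 66916 / 0.916 = 73052 W
I_L = P_in / (√3·V_L·cosφ) = 73052 / (1.732 × 400 × 0.753) = 140 A

140 A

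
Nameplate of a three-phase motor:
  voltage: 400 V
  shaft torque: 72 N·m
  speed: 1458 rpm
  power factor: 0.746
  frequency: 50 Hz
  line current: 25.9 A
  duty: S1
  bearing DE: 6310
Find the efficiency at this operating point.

82.1 %

ω = 2π × 1458/60 = 152.7 rad/s; P_out = τω = 72 × 152.7 = 10994 W
P_in = √3·V_L·I_L·cosφ = 1.732 × 400 × 25.9 × 0.746 = 13386 W
η = P_out / P_in = 10994 / 13386 = 0.821 = 82.1%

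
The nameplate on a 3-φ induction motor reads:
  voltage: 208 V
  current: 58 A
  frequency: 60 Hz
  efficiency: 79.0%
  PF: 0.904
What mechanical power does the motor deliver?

14.9 kW

P_in = √3·V·I·cosφ = 1.732 × 208 × 58 × 0.904 = 18889 W
P_out = η·P_in = 0.79 × 18889 = 14922 W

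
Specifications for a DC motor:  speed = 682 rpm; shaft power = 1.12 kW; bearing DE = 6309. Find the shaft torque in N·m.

ω = 2π × 682/60 = 71.42 rad/s
τ = P/ω = 1120/71.42 = 15.7 N·m

15.7 N·m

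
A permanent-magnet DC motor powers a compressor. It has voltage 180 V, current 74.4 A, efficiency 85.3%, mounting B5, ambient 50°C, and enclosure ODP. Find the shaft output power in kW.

11.4 kW

P_in = V·I = 180 × 74.4 = 13392 W
P_out = η·P_in = 0.853 × 13392 = 11423 W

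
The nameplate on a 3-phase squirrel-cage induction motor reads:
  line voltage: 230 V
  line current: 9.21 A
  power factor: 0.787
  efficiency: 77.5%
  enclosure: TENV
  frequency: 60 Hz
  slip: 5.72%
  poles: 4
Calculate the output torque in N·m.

12.6 N·m

P_in = √3·V·I·cosφ = 1.732 × 230 × 9.21 × 0.787 = 2887 W
P_out = η·P_in = 0.775 × 2887 = 2237 W
n_s = 120×60/4 = 1800 rpm; n = 1800×(1−0.0572) = 1697 rpm
ω = 2π×1697/60 = 177.7 rad/s
τ = P_out/ω = 2237/177.7 = 12.6 N·m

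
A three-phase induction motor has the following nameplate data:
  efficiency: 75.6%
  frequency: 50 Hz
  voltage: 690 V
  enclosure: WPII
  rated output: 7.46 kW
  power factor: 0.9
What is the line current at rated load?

9.17 A

P_out = 7.46 kW = 7460 W
P_in = P_out / η = 7460 / 0.756 = 9868 W
I_L = P_in / (√3·V_L·cosφ) = 9868 / (1.732 × 690 × 0.9) = 9.17 A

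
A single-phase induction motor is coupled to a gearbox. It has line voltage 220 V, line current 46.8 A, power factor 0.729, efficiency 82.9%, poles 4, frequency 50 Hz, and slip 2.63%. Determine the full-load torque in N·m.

P_in = V·I·cosφ = 220 × 46.8 × 0.729 = 7506 W
P_out = η·P_in = 0.829 × 7506 = 6222 W
n_s = 120×50/4 = 1500 rpm; n = 1500×(1−0.0263) = 1461 rpm
ω = 2π×1461/60 = 153 rad/s
τ = P_out/ω = 6222/153 = 40.7 N·m

40.7 N·m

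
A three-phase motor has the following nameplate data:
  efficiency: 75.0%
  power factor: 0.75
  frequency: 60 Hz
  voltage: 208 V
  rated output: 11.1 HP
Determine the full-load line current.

40.9 A

P_out = 11.1 × 746 = 8281 W
P_in = P_out / η = 8281 / 0.750 = 11041 W
I_L = P_in / (√3·V_L·cosφ) = 11041 / (1.732 × 208 × 0.75) = 40.9 A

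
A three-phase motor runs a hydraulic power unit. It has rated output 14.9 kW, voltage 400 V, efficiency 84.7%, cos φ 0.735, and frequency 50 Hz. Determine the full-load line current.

34.5 A

P_out = 14.9 kW = 14900 W
P_in = P_out / η = 14900 / 0.847 = 17591 W
I_L = P_in / (√3·V_L·cosφ) = 17591 / (1.732 × 400 × 0.735) = 34.5 A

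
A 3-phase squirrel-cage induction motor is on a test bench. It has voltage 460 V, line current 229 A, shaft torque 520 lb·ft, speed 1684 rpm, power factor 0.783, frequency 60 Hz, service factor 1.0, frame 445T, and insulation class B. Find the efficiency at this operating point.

87.0 %

τ = 520 lb·ft × 1.356 = 705.1 N·m
ω = 2π × 1684/60 = 176.3 rad/s; P_out = τω = 705.1 × 176.3 = 124309 W
P_in = √3·V_L·I_L·cosφ = 1.732 × 460 × 229 × 0.783 = 142857 W
η = P_out / P_in = 124309 / 142857 = 0.870 = 87.0%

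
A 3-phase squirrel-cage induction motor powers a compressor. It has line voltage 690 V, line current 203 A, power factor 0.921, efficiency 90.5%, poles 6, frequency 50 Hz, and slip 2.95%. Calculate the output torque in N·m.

P_in = √3·V·I·cosφ = 1.732 × 690 × 203 × 0.921 = 223436 W
P_out = η·P_in = 0.905 × 223436 = 202210 W
n_s = 120×50/6 = 1000 rpm; n = 1000×(1−0.0295) = 971 rpm
ω = 2π×971/60 = 101.7 rad/s
τ = P_out/ω = 202210/101.7 = 1990 N·m

1990 N·m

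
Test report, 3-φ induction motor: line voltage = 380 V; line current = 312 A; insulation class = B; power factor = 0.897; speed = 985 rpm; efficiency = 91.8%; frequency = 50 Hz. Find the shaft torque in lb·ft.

P_in = √3·V·I·cosφ = 1.732 × 380 × 312 × 0.897 = 184195 W
P_out = η·P_in = 0.918 × 184195 = 169091 W
n = 985 rpm
ω = 2π×985/60 = 103.1 rad/s
τ = P_out/ω = 169091/103.1 = 1640 N·m
In lb·ft: 1640/1.356 = 1210 lb·ft

1210 lb·ft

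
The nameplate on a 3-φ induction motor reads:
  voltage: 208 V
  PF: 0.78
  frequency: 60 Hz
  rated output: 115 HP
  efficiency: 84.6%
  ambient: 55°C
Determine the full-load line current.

P_out = 115 × 746 = 85790 W
P_in = P_out / η = 85790 / 0.846 = 101407 W
I_L = P_in / (√3·V_L·cosφ) = 101407 / (1.732 × 208 × 0.78) = 361 A

361 A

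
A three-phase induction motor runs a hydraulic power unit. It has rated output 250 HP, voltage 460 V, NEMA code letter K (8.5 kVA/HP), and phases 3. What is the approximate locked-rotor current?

S_LR = 8.5 × 250 = 2125 kVA
I_LR = S_LR/(√3·V_L) = 2125000/(1.732×460) = 2670 A

2670 A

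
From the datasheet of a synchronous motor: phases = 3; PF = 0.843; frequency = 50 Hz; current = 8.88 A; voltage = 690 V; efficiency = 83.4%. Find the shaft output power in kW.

P_in = √3·V·I·cosφ = 1.732 × 690 × 8.88 × 0.843 = 8946 W
P_out = η·P_in = 0.834 × 8946 = 7461 W

7.46 kW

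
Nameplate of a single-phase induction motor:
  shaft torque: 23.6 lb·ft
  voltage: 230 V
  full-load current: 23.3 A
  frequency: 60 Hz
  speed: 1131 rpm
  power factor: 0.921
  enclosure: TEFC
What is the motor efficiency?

τ = 23.6 lb·ft × 1.356 = 32 N·m
ω = 2π × 1131/60 = 118.4 rad/s; P_out = τω = 32 × 118.4 = 3789 W
P_in = V·I·cosφ = 230 × 23.3 × 0.921 = 4936 W
η = P_out / P_in = 3789 / 4936 = 0.768 = 76.8%

76.8 %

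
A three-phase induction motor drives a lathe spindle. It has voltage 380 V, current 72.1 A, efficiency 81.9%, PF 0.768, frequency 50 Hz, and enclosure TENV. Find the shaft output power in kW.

29.8 kW

P_in = √3·V·I·cosφ = 1.732 × 380 × 72.1 × 0.768 = 36444 W
P_out = η·P_in = 0.819 × 36444 = 29848 W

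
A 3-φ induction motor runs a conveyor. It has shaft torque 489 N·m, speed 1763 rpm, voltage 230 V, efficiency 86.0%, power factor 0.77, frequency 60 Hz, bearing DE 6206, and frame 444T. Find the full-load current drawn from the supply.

ω = 2π×1763/60 = 184.6 rad/s; P_out = τω = 489 × 184.6 = 90269 W
P_in = P_out / η = 90269 / 0.860 = 104964 W
I_L = P_in / (√3·V_L·cosφ) = 104964 / (1.732 × 230 × 0.77) = 342 A

342 A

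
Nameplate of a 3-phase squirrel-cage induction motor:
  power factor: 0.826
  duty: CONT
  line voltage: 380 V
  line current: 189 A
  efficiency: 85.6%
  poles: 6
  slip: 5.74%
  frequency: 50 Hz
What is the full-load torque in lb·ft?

P_in = √3·V·I·cosφ = 1.732 × 380 × 189 × 0.826 = 102748 W
P_out = η·P_in = 0.856 × 102748 = 87952 W
n_s = 120×50/6 = 1000 rpm; n = 1000×(1−0.0574) = 943 rpm
ω = 2π×943/60 = 98.75 rad/s
τ = P_out/ω = 87952/98.75 = 890.7 N·m
In lb·ft: 890.7/1.356 = 657 lb·ft

657 lb·ft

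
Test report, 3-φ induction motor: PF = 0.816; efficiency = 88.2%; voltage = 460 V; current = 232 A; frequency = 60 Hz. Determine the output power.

P_in = √3·V·I·cosφ = 1.732 × 460 × 232 × 0.816 = 150829 W
P_out = η·P_in = 0.882 × 150829 = 133031 W

133 kW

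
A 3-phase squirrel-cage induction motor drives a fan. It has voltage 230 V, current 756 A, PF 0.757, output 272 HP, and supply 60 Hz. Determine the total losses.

25100 W

P_in = √3·V·I·cosφ = 1.732×230×756×0.757 = 227978 W
P_out = 272×746 = 202912 W
Losses = P_in − P_out = 227978 − 202912 = 25066 W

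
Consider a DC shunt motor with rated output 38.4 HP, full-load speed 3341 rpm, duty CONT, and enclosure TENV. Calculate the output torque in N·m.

P_out = 38.4 × 746 = 28646 W
ω = 2π × 3341/60 = 349.9 rad/s
τ = P_out/ω = 28646/349.9 = 81.9 N·m

81.9 N·m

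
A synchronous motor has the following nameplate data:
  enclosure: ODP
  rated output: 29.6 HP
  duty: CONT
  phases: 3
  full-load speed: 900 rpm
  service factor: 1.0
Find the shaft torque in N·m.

P_out = 29.6 × 746 = 22082 W
ω = 2π × 900/60 = 94.25 rad/s
τ = P_out/ω = 22082/94.25 = 234 N·m

234 N·m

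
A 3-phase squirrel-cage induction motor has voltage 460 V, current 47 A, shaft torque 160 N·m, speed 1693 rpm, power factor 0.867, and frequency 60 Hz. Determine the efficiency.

87.4 %

ω = 2π × 1693/60 = 177.3 rad/s; P_out = τω = 160 × 177.3 = 28368 W
P_in = √3·V_L·I_L·cosφ = 1.732 × 460 × 47 × 0.867 = 32466 W
η = P_out / P_in = 28368 / 32466 = 0.874 = 87.4%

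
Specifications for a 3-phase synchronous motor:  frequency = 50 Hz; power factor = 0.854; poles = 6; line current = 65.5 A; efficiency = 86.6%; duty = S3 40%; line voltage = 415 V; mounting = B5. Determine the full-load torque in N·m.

P_in = √3·V·I·cosφ = 1.732 × 415 × 65.5 × 0.854 = 40206 W
P_out = η·P_in = 0.866 × 40206 = 34818 W
n = n_s = 120×50/6 = 1000 rpm (synchronous)
ω = 2π×1000/60 = 104.7 rad/s
τ = P_out/ω = 34818/104.7 = 333 N·m

333 N·m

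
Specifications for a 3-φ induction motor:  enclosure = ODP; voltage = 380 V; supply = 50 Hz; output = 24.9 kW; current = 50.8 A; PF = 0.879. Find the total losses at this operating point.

P_in = √3·V·I·cosφ = 1.732×380×50.8×0.879 = 29389 W
P_out = 24900 W
Losses = P_in − P_out = 29389 − 24900 = 4489 W

4490 W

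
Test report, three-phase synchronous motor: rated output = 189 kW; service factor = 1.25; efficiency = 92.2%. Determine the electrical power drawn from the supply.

205 kW

P_out = 189000 W
P_in = P_out/η = 189000/0.922 = 204989 W = 205 kW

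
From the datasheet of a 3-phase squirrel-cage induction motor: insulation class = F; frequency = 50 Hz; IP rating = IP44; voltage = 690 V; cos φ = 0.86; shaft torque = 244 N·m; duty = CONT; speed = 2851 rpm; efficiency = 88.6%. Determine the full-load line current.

80 A

ω = 2π×2851/60 = 298.6 rad/s; P_out = τω = 244 × 298.6 = 72858 W
P_in = P_out / η = 72858 / 0.886 = 82233 W
I_L = P_in / (√3·V_L·cosφ) = 82233 / (1.732 × 690 × 0.86) = 80 A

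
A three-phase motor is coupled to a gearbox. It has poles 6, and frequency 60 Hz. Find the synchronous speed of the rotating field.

1200 rpm

n_s = 120f/p = 120×60/6 = 1200 rpm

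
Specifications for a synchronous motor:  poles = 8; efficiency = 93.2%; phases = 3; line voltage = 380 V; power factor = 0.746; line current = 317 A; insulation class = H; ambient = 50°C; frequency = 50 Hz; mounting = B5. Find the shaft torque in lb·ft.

P_in = √3·V·I·cosφ = 1.732 × 380 × 317 × 0.746 = 155643 W
P_out = η·P_in = 0.932 × 155643 = 145059 W
n = n_s = 120×50/8 = 750 rpm (synchronous)
ω = 2π×750/60 = 78.54 rad/s
τ = P_out/ω = 145059/78.54 = 1847 N·m
In lb·ft: 1847/1.356 = 1360 lb·ft

1360 lb·ft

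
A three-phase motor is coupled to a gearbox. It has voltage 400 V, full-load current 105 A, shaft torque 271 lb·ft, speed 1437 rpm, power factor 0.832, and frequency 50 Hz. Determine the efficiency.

τ = 271 lb·ft × 1.356 = 367.5 N·m
ω = 2π × 1437/60 = 150.5 rad/s; P_out = τω = 367.5 × 150.5 = 55309 W
P_in = √3·V_L·I_L·cosφ = 1.732 × 400 × 105 × 0.832 = 60523 W
η = P_out / P_in = 55309 / 60523 = 0.914 = 91.4%

91.4 %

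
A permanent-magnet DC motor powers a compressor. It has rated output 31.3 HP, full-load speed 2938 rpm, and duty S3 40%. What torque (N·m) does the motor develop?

75.9 N·m

P_out = 31.3 × 746 = 23350 W
ω = 2π × 2938/60 = 307.7 rad/s
τ = P_out/ω = 23350/307.7 = 75.9 N·m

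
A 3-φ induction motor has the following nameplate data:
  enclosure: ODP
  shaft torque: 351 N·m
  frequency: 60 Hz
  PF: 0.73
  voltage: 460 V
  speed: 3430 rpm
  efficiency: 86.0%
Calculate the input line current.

ω = 2π×3430/60 = 359.2 rad/s; P_out = τω = 351 × 359.2 = 126079 W
P_in = P_out / η = 126079 / 0.860 = 146603 W
I_L = P_in / (√3·V_L·cosφ) = 146603 / (1.732 × 460 × 0.73) = 252 A

252 A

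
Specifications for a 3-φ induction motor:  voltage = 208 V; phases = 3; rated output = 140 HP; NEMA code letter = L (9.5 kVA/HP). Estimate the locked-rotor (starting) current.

S_LR = 9.5 × 140 = 1330 kVA
I_LR = S_LR/(√3·V_L) = 1330000/(1.732×208) = 3690 A

3690 A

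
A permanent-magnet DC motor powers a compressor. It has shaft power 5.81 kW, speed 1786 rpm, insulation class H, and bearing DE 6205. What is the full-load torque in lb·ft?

22.9 lb·ft

ω = 2π × 1786/60 = 187 rad/s
τ = P/ω = 5810/187 = 31.07 N·m
In lb·ft: 31.07/1.356 = 22.9 lb·ft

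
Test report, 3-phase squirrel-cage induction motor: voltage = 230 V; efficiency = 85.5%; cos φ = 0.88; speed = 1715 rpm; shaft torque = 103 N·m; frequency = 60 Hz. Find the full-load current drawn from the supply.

61.7 A

ω = 2π×1715/60 = 179.6 rad/s; P_out = τω = 103 × 179.6 = 18499 W
P_in = P_out / η = 18499 / 0.855 = 21636 W
I_L = P_in / (√3·V_L·cosφ) = 21636 / (1.732 × 230 × 0.88) = 61.7 A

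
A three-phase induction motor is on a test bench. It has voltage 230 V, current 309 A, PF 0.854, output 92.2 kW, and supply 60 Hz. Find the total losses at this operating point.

P_in = √3·V·I·cosφ = 1.732×230×309×0.854 = 105122 W
P_out = 92200 W
Losses = P_in − P_out = 105122 − 92200 = 12922 W

12.9 kW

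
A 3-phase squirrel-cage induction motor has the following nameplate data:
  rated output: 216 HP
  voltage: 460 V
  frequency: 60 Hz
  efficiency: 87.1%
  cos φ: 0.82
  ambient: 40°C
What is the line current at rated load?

P_out = 216 × 746 = 161136 W
P_in = P_out / η = 161136 / 0.871 = 185001 W
I_L = P_in / (√3·V_L·cosφ) = 185001 / (1.732 × 460 × 0.82) = 283 A

283 A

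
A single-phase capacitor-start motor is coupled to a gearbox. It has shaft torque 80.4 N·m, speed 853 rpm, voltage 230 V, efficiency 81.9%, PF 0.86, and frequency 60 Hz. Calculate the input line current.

44.3 A

ω = 2π×853/60 = 89.33 rad/s; P_out = τω = 80.4 × 89.33 = 7182 W
P_in = P_out / η = 7182 / 0.819 = 8769 W
I = P_in / (V·cosφ) = 8769 / (230 × 0.86) = 44.3 A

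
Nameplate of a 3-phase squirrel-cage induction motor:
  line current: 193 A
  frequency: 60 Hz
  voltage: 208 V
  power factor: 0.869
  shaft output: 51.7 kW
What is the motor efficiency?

85.6 %

P_out = 51.7 kW = 51700 W
P_in = √3·V_L·I_L·cosφ = 1.732 × 208 × 193 × 0.869 = 60421 W
η = P_out / P_in = 51700 / 60421 = 0.856 = 85.6%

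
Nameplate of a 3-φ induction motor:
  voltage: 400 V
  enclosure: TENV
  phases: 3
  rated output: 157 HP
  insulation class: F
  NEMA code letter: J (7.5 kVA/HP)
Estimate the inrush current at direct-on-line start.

S_LR = 7.5 × 157 = 1177.5 kVA
I_LR = S_LR/(√3·V_L) = 1177500/(1.732×400) = 1700 A

1700 A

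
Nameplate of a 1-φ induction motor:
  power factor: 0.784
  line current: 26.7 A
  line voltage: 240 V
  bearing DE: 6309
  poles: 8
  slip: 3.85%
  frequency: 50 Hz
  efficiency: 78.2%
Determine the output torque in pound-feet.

38.4 lb·ft

P_in = V·I·cosφ = 240 × 26.7 × 0.784 = 5024 W
P_out = η·P_in = 0.782 × 5024 = 3929 W
n_s = 120×50/8 = 750 rpm; n = 750×(1−0.0385) = 721 rpm
ω = 2π×721/60 = 75.5 rad/s
τ = P_out/ω = 3929/75.5 = 52.04 N·m
In lb·ft: 52.04/1.356 = 38.4 lb·ft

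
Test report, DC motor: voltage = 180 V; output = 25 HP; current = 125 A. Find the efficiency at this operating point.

P_out = 25 × 746 = 18650 W
P_in = V·I = 180 × 125 = 22500 W
η = P_out / P_in = 18650 / 22500 = 0.829 = 82.9%

82.9 %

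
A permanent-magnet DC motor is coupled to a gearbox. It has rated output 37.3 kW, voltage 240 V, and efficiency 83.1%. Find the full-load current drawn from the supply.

P_out = 37.3 kW = 37300 W
P_in = P_out / η = 37300 / 0.831 = 44886 W
I = P_in / V = 44886 / 240 = 187 A

187 A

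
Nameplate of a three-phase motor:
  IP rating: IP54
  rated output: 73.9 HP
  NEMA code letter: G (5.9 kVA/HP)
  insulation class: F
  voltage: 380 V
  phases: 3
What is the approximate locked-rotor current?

S_LR = 5.9 × 73.9 = 436.01 kVA
I_LR = S_LR/(√3·V_L) = 436010/(1.732×380) = 662 A

662 A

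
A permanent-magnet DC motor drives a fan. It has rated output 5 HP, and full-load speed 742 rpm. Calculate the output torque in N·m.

48 N·m

P_out = 5 × 746 = 3730 W
ω = 2π × 742/60 = 77.7 rad/s
τ = P_out/ω = 3730/77.7 = 48 N·m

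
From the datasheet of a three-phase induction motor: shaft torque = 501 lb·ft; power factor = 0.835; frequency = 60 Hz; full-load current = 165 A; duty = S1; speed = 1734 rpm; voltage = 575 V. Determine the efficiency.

τ = 501 lb·ft × 1.356 = 679.4 N·m
ω = 2π × 1734/60 = 181.6 rad/s; P_out = τω = 679.4 × 181.6 = 123379 W
P_in = √3·V_L·I_L·cosφ = 1.732 × 575 × 165 × 0.835 = 137210 W
η = P_out / P_in = 123379 / 137210 = 0.899 = 89.9%

89.9 %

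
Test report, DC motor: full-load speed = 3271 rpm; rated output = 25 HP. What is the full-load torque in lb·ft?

40.2 lb·ft

P_out = 25 × 746 = 18650 W
ω = 2π × 3271/60 = 342.5 rad/s
τ = P_out/ω = 18650/342.5 = 54.45 N·m
In lb·ft: 54.45/1.356 = 40.2 lb·ft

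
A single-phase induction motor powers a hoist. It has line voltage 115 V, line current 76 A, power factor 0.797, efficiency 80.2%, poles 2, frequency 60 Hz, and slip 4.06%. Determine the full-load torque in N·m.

15.4 N·m

P_in = V·I·cosφ = 115 × 76 × 0.797 = 6966 W
P_out = η·P_in = 0.802 × 6966 = 5587 W
n_s = 120×60/2 = 3600 rpm; n = 3600×(1−0.0406) = 3454 rpm
ω = 2π×3454/60 = 361.7 rad/s
τ = P_out/ω = 5587/361.7 = 15.4 N·m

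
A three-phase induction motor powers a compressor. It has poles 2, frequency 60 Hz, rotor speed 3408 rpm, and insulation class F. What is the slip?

5.33 %

n_s = 120f/p = 120×60/2 = 3600 rpm
s = (n_s − n)/n_s = (3600 − 3408)/3600 = 0.0533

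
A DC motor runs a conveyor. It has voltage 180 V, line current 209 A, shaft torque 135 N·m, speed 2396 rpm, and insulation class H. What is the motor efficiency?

90.0 %

ω = 2π × 2396/60 = 250.9 rad/s; P_out = τω = 135 × 250.9 = 33872 W
P_in = V·I = 180 × 209 = 37620 W
η = P_out / P_in = 33872 / 37620 = 0.900 = 90.0%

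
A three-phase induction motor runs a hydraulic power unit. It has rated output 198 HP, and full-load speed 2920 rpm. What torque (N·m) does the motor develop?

483 N·m

P_out = 198 × 746 = 147708 W
ω = 2π × 2920/60 = 305.8 rad/s
τ = P_out/ω = 147708/305.8 = 483 N·m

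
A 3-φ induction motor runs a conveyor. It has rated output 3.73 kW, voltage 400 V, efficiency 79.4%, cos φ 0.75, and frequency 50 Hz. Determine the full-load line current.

P_out = 3.73 kW = 3730 W
P_in = P_out / η = 3730 / 0.794 = 4698 W
I_L = P_in / (√3·V_L·cosφ) = 4698 / (1.732 × 400 × 0.75) = 9.04 A

9.04 A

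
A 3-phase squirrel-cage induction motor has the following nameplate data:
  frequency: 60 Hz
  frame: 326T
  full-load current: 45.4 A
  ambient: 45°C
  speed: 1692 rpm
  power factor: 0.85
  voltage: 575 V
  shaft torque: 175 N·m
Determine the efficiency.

ω = 2π × 1692/60 = 177.2 rad/s; P_out = τω = 175 × 177.2 = 31010 W
P_in = √3·V_L·I_L·cosφ = 1.732 × 575 × 45.4 × 0.85 = 38432 W
η = P_out / P_in = 31010 / 38432 = 0.807 = 80.7%

80.7 %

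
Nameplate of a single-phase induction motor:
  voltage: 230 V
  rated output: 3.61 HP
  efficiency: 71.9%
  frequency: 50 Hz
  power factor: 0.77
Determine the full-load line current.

P_out = 3.61 × 746 = 2693 W
P_in = P_out / η = 2693 / 0.719 = 3745 W
I = P_in / (V·cosφ) = 3745 / (230 × 0.77) = 21.1 A

21.1 A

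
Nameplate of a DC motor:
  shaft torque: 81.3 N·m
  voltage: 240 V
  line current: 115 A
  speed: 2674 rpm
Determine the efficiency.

82.5 %

ω = 2π × 2674/60 = 280 rad/s; P_out = τω = 81.3 × 280 = 22764 W
P_in = V·I = 240 × 115 = 27600 W
η = P_out / P_in = 22764 / 27600 = 0.825 = 82.5%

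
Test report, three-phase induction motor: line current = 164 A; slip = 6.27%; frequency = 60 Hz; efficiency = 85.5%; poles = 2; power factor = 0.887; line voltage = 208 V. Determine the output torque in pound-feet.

P_in = √3·V·I·cosφ = 1.732 × 208 × 164 × 0.887 = 52406 W
P_out = η·P_in = 0.855 × 52406 = 44807 W
n_s = 120×60/2 = 3600 rpm; n = 3600×(1−0.0627) = 3374 rpm
ω = 2π×3374/60 = 353.3 rad/s
τ = P_out/ω = 44807/353.3 = 126.8 N·m
In lb·ft: 126.8/1.356 = 93.5 lb·ft

93.5 lb·ft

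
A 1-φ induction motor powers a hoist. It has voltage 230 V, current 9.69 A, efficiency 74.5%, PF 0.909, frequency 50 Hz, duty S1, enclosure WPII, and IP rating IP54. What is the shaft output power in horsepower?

2.02 HP

P_in = V·I·cosφ = 230 × 9.69 × 0.909 = 2026 W
P_out = η·P_in = 0.745 × 2026 = 1509 W
= 1509/746 = 2.02 HP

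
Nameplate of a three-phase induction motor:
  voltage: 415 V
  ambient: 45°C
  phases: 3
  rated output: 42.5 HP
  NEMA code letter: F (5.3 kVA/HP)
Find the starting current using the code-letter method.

S_LR = 5.3 × 42.5 = 225.25 kVA
I_LR = S_LR/(√3·V_L) = 225250/(1.732×415) = 313 A

313 A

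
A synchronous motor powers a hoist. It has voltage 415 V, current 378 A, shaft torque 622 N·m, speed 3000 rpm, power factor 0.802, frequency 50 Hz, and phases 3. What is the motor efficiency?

89.7 %

ω = 2π × 3000/60 = 314.2 rad/s; P_out = τω = 622 × 314.2 = 195432 W
P_in = √3·V_L·I_L·cosφ = 1.732 × 415 × 378 × 0.802 = 217902 W
η = P_out / P_in = 195432 / 217902 = 0.897 = 89.7%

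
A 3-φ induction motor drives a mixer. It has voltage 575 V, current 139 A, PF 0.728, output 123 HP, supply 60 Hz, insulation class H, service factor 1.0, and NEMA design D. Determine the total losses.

9.02 kW

P_in = √3·V·I·cosφ = 1.732×575×139×0.728 = 100777 W
P_out = 123×746 = 91758 W
Losses = P_in − P_out = 100777 − 91758 = 9019 W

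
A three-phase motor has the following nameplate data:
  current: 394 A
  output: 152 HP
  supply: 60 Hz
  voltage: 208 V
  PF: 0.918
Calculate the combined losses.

16900 W

P_in = √3·V·I·cosφ = 1.732×208×394×0.918 = 130302 W
P_out = 152×746 = 113392 W
Losses = P_in − P_out = 130302 − 113392 = 16910 W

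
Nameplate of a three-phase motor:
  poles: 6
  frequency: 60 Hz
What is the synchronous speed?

n_s = 120f/p = 120×60/6 = 1200 rpm

1200 rpm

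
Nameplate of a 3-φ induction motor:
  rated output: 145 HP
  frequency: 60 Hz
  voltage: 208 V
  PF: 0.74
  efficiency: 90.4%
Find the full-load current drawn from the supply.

449 A

P_out = 145 × 746 = 108170 W
P_in = P_out / η = 108170 / 0.904 = 119657 W
I_L = P_in / (√3·V_L·cosφ) = 119657 / (1.732 × 208 × 0.74) = 449 A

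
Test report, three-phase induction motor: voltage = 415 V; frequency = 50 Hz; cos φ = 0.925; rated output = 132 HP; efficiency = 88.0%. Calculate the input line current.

P_out = 132 × 746 = 98472 W
P_in = P_out / η = 98472 / 0.880 = 111900 W
I_L = P_in / (√3·V_L·cosφ) = 111900 / (1.732 × 415 × 0.925) = 168 A

168 A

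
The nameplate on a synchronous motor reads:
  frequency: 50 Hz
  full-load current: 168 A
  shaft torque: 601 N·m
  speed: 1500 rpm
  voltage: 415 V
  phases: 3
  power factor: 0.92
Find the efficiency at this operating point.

ω = 2π × 1500/60 = 157.1 rad/s; P_out = τω = 601 × 157.1 = 94417 W
P_in = √3·V_L·I_L·cosφ = 1.732 × 415 × 168 × 0.92 = 111095 W
η = P_out / P_in = 94417 / 111095 = 0.850 = 85.0%

85.0 %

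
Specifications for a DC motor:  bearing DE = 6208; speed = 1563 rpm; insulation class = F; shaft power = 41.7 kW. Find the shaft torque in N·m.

ω = 2π × 1563/60 = 163.7 rad/s
τ = P/ω = 41700/163.7 = 255 N·m

255 N·m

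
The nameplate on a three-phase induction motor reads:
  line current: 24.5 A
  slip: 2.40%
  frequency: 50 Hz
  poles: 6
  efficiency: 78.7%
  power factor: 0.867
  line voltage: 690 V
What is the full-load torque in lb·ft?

144 lb·ft

P_in = √3·V·I·cosφ = 1.732 × 690 × 24.5 × 0.867 = 25385 W
P_out = η·P_in = 0.787 × 25385 = 19978 W
n_s = 120×50/6 = 1000 rpm; n = 1000×(1−0.024) = 976 rpm
ω = 2π×976/60 = 102.2 rad/s
τ = P_out/ω = 19978/102.2 = 195.5 N·m
In lb·ft: 195.5/1.356 = 144 lb·ft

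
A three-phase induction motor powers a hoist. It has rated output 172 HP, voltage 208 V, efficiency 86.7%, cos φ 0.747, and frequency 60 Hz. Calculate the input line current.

550 A

P_out = 172 × 746 = 128312 W
P_in = P_out / η = 128312 / 0.867 = 147995 W
I_L = P_in / (√3·V_L·cosφ) = 147995 / (1.732 × 208 × 0.747) = 550 A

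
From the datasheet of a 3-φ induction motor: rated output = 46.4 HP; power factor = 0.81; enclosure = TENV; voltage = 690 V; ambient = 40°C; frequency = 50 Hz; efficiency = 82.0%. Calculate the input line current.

P_out = 46.4 × 746 = 34614 W
P_in = P_out / η = 34614 / 0.820 = 42212 W
I_L = P_in / (√3·V_L·cosφ) = 42212 / (1.732 × 690 × 0.81) = 43.6 A

43.6 A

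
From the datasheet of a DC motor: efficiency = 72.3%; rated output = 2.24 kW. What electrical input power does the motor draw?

3.1 kW

P_out = 2240 W
P_in = P_out/η = 2240/0.723 = 3098 W = 3.1 kW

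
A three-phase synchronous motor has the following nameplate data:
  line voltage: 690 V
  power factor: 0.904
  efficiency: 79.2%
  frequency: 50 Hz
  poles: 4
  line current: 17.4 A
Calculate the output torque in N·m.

P_in = √3·V·I·cosφ = 1.732 × 690 × 17.4 × 0.904 = 18798 W
P_out = η·P_in = 0.792 × 18798 = 14888 W
n = n_s = 120×50/4 = 1500 rpm (synchronous)
ω = 2π×1500/60 = 157.1 rad/s
τ = P_out/ω = 14888/157.1 = 94.8 N·m

94.8 N·m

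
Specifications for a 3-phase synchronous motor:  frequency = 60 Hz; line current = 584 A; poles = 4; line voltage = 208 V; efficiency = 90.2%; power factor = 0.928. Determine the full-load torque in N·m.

934 N·m

P_in = √3·V·I·cosφ = 1.732 × 208 × 584 × 0.928 = 195241 W
P_out = η·P_in = 0.902 × 195241 = 176107 W
n = n_s = 120×60/4 = 1800 rpm (synchronous)
ω = 2π×1800/60 = 188.5 rad/s
τ = P_out/ω = 176107/188.5 = 934 N·m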